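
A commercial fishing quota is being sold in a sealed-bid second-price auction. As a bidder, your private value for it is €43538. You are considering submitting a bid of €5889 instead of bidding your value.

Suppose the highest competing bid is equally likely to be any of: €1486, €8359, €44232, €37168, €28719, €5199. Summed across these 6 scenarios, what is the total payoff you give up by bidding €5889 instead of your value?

The deviation costs you only when the competing bid falls strictly between €5889 and €43538; elsewhere both bids give the same outcome.
€1486: outcomes coincide → loss €0.
€8359: truthful payoff €35179, deviation payoff €0 → loss €35179.
€44232: outcomes coincide → loss €0.
€37168: truthful payoff €6370, deviation payoff €0 → loss €6370.
€28719: truthful payoff €14819, deviation payoff €0 → loss €14819.
€5199: outcomes coincide → loss €0.
Total loss = €35179 + €6370 + €14819 = €56368.

€56368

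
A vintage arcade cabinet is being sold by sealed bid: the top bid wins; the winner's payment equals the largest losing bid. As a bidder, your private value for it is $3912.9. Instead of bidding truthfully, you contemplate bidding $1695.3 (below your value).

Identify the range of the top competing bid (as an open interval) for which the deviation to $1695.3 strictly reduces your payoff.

If the competing bid is below $1695.3, both bids win at the same price — no difference.
If it is above $3912.9, both bids lose — no difference.
If it lies strictly between $1695.3 and $3912.9, bidding your value wins at a price below your value (positive payoff) while bidding $1695.3 loses (payoff 0).
So the deviation strictly hurts on the open interval ($1695.3, $3912.9).

($1695.3, $3912.9)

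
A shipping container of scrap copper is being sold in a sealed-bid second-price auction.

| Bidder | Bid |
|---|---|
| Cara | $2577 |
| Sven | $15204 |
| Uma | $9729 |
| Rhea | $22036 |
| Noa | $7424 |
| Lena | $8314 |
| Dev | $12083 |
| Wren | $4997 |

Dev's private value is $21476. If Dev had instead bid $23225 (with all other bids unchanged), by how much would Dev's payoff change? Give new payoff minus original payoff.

−$560

The highest bid among the other bidders is $22036; Dev's bid doesn't change that.
Original bid $12083: Dev is not highest (top rival bid is $22036); payoff $0.
Alternative bid $23225: Dev is highest, pays the top rival bid $22036; payoff $21476 − $22036 = −$560.
Change in payoff = −$560 − ($0) = −$560.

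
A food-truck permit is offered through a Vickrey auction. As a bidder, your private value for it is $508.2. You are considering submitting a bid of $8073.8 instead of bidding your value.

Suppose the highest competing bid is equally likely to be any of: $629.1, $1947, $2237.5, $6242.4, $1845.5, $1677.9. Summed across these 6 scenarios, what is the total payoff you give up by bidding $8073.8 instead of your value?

The deviation costs you only when the competing bid falls strictly between $508.2 and $8073.8; elsewhere both bids give the same outcome.
$629.1: truthful payoff $0, deviation payoff −$120.9 → loss $120.9.
$1947: truthful payoff $0, deviation payoff −$1438.8 → loss $1438.8.
$2237.5: truthful payoff $0, deviation payoff −$1729.3 → loss $1729.3.
$6242.4: truthful payoff $0, deviation payoff −$5734.2 → loss $5734.2.
$1845.5: truthful payoff $0, deviation payoff −$1337.3 → loss $1337.3.
$1677.9: truthful payoff $0, deviation payoff −$1169.7 → loss $1169.7.
Total loss = $120.9 + $1438.8 + $1729.3 + $5734.2 + $1337.3 + $1169.7 = $11530.2.

$11530.2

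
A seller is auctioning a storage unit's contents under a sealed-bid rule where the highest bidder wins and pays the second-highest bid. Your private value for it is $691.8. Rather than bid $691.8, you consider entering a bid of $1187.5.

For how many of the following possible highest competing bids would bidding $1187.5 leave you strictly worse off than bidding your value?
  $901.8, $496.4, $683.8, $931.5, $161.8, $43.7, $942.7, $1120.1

4

The deviation hurts exactly when the highest competing bid lies strictly between $691.8 and $1187.5 — overbidding then wins at a price above your value.
$901.8: inside the interval → strictly worse (loss $210).
$496.4: below both → same outcome either way.
$683.8: below both → same outcome either way.
$931.5: inside the interval → strictly worse (loss $239.7).
$161.8: below both → same outcome either way.
$43.7: below both → same outcome either way.
$942.7: inside the interval → strictly worse (loss $250.9).
$1120.1: inside the interval → strictly worse (loss $428.3).
Count: 4.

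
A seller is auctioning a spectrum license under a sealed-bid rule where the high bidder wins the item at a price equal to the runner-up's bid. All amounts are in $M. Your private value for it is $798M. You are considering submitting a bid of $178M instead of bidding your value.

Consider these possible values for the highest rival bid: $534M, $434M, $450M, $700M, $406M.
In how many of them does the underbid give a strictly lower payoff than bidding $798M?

5

The deviation hurts exactly when the highest competing bid lies strictly between $178M and $798M — underbidding then forfeits a profitable win.
$534M: inside the interval → strictly worse (loss $264M).
$434M: inside the interval → strictly worse (loss $364M).
$450M: inside the interval → strictly worse (loss $348M).
$700M: inside the interval → strictly worse (loss $98M).
$406M: inside the interval → strictly worse (loss $392M).
Count: 5.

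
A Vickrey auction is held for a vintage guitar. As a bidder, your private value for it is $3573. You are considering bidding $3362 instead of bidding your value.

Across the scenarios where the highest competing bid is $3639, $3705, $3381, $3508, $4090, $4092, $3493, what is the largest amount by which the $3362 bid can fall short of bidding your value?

$3639: same outcome either way → loss $0.
$3705: same outcome either way → loss $0.
$3381: truthful gives $192, deviation gives $0 → loss $192.
$3508: truthful gives $65, deviation gives $0 → loss $65.
$4090: same outcome either way → loss $0.
$4092: same outcome either way → loss $0.
$3493: truthful gives $80, deviation gives $0 → loss $80.
Maximum loss: $192.

$192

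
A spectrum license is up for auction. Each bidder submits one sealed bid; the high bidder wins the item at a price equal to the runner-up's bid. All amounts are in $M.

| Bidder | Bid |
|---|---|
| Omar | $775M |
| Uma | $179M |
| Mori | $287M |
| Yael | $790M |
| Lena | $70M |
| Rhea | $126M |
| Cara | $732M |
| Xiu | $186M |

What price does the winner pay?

Highest bid: Yael at $790M, so Yael wins.
Second-highest bid: Omar at $775M — that is the price the winner pays.

$775M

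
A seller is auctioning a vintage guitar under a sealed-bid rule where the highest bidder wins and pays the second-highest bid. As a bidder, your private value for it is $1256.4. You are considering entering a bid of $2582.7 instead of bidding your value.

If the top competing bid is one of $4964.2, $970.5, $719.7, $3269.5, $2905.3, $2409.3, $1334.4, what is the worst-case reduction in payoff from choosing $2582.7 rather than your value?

$4964.2: same outcome either way → loss $0.
$970.5: same outcome either way → loss $0.
$719.7: same outcome either way → loss $0.
$3269.5: same outcome either way → loss $0.
$2905.3: same outcome either way → loss $0.
$2409.3: truthful gives $0, deviation gives −$1152.9 → loss $1152.9.
$1334.4: truthful gives $0, deviation gives −$78 → loss $78.
Maximum loss: $1152.9.

$1152.9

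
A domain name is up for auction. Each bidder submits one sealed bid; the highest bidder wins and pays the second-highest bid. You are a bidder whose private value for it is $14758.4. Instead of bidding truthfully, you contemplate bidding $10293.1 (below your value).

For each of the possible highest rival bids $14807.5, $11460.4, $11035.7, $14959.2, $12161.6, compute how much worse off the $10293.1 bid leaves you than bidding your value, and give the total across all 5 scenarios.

$9617.5

The deviation costs you only when the competing bid falls strictly between $10293.1 and $14758.4; elsewhere both bids give the same outcome.
$14807.5: outcomes coincide → loss $0.
$11460.4: truthful payoff $3298, deviation payoff $0 → loss $3298.
$11035.7: truthful payoff $3722.7, deviation payoff $0 → loss $3722.7.
$14959.2: outcomes coincide → loss $0.
$12161.6: truthful payoff $2596.8, deviation payoff $0 → loss $2596.8.
Total loss = $3298 + $3722.7 + $2596.8 = $9617.5.
In a second-price auction your bid sets only whether you win, not what you pay, so bidding your true value is weakly dominant.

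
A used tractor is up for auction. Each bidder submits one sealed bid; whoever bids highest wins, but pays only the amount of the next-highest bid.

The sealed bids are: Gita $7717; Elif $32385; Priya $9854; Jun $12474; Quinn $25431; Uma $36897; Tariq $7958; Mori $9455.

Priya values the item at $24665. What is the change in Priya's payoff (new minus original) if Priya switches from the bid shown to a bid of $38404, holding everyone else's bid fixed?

The highest bid among the other bidders is $36897; Priya's bid doesn't change that.
Original bid $9854: Priya is not highest (top rival bid is $36897); payoff $0.
Alternative bid $38404: Priya is highest, pays the top rival bid $36897; payoff $24665 − $36897 = −$12232.
Change in payoff = −$12232 − ($0) = −$12232.

−$12232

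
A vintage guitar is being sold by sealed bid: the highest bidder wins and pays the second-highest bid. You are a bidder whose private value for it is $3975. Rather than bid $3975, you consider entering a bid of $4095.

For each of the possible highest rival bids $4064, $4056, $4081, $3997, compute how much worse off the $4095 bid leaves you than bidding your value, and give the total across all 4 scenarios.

The deviation costs you only when the competing bid falls strictly between $3975 and $4095; elsewhere both bids give the same outcome.
$4064: truthful payoff $0, deviation payoff −$89 → loss $89.
$4056: truthful payoff $0, deviation payoff −$81 → loss $81.
$4081: truthful payoff $0, deviation payoff −$106 → loss $106.
$3997: truthful payoff $0, deviation payoff −$22 → loss $22.
Total loss = $89 + $81 + $106 + $22 = $298.

$298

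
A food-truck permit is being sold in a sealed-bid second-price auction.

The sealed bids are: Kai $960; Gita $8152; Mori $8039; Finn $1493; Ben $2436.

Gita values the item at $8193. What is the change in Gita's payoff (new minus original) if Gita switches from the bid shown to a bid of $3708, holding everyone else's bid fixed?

The highest bid among the other bidders is $8039; Gita's bid doesn't change that.
Original bid $8152: Gita is highest, pays the top rival bid $8039; payoff $8193 − $8039 = $154.
Alternative bid $3708: Gita is not highest (top rival bid is $8039); payoff $0.
Change in payoff = $0 − ($154) = −$154.

−$154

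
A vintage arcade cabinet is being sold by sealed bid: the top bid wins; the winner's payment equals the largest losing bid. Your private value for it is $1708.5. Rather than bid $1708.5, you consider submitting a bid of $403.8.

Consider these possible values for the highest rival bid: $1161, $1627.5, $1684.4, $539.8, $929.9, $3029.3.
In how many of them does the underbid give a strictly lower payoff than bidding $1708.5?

The deviation hurts exactly when the highest competing bid lies strictly between $403.8 and $1708.5 — underbidding then forfeits a profitable win.
$1161: inside the interval → strictly worse (loss $547.5).
$1627.5: inside the interval → strictly worse (loss $81).
$1684.4: inside the interval → strictly worse (loss $24.1).
$539.8: inside the interval → strictly worse (loss $1168.7).
$929.9: inside the interval → strictly worse (loss $778.6).
$3029.3: above both → same outcome either way.
Count: 5.

5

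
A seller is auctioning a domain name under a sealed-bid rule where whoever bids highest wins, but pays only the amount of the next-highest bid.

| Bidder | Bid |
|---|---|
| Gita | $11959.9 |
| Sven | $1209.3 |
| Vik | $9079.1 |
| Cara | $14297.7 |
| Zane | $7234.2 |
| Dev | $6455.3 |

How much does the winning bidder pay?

$11959.9

Highest bid: Cara at $14297.7, so Cara wins.
Second-highest bid: Gita at $11959.9 — that is the price the winner pays.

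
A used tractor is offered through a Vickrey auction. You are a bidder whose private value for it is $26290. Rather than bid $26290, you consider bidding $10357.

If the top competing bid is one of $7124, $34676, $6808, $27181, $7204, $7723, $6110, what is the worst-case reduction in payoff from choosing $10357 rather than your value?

$7124: same outcome either way → loss $0.
$34676: same outcome either way → loss $0.
$6808: same outcome either way → loss $0.
$27181: same outcome either way → loss $0.
$7204: same outcome either way → loss $0.
$7723: same outcome either way → loss $0.
$6110: same outcome either way → loss $0.
Maximum loss: $0.

$0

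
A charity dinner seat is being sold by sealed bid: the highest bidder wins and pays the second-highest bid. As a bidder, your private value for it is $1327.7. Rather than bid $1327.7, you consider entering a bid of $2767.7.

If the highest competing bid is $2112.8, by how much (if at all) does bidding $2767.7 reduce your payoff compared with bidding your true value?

Bidding your value $1327.7: you lose (since $1327.7 < $2112.8). Payoff $0.
Bidding $2767.7: you win and pay $2112.8. Payoff $1327.7 − $2112.8 = −$785.1.
The competing bid $2112.8 lies between your value and your inflated bid, so overbidding wins an item priced above your value.
Loss from deviating = $0 − (−$785.1) = $785.1.

$785.1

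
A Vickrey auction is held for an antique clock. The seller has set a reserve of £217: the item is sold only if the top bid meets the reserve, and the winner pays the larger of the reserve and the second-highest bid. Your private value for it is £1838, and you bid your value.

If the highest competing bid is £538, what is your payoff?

Your bid £1838 is the highest and exceeds the reserve.
Price = max(second-highest bid, reserve) = max(£538, £217) = £538.
Payoff = £1838 − £538 = £1300.

£1300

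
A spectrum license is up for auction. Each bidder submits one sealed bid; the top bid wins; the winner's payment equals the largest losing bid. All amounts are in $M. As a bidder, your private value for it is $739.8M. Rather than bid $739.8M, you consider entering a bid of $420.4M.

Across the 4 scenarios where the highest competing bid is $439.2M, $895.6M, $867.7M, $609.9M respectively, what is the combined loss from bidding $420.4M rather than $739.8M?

$430.5M

The deviation costs you only when the competing bid falls strictly between $420.4M and $739.8M; elsewhere both bids give the same outcome.
$439.2M: truthful payoff $300.6M, deviation payoff $0M → loss $300.6M.
$895.6M: outcomes coincide → loss $0M.
$867.7M: outcomes coincide → loss $0M.
$609.9M: truthful payoff $129.9M, deviation payoff $0M → loss $129.9M.
Total loss = $300.6M + $129.9M = $430.5M.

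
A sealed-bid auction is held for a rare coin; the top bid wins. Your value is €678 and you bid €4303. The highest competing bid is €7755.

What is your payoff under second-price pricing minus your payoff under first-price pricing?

Your bid €4303 is below €7755, so you lose under either rule.
Payoff is €0 in both cases; difference = €0.

€0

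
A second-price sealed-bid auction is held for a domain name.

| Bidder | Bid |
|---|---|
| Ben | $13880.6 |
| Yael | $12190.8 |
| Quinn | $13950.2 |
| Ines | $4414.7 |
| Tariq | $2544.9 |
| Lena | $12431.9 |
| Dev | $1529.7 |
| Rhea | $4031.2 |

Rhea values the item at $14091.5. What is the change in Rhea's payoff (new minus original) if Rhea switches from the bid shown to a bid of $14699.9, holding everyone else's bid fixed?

$141.3

The highest bid among the other bidders is $13950.2; Rhea's bid doesn't change that.
Original bid $4031.2: Rhea is not highest (top rival bid is $13950.2); payoff $0.
Alternative bid $14699.9: Rhea is highest, pays the top rival bid $13950.2; payoff $14091.5 − $13950.2 = $141.3.
Change in payoff = $141.3 − ($0) = $141.3.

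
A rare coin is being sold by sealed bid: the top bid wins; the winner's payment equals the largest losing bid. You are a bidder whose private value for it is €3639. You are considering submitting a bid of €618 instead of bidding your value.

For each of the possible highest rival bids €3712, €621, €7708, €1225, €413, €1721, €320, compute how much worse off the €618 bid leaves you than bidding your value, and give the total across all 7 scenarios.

€7350

The deviation costs you only when the competing bid falls strictly between €618 and €3639; elsewhere both bids give the same outcome.
€3712: outcomes coincide → loss €0.
€621: truthful payoff €3018, deviation payoff €0 → loss €3018.
€7708: outcomes coincide → loss €0.
€1225: truthful payoff €2414, deviation payoff €0 → loss €2414.
€413: outcomes coincide → loss €0.
€1721: truthful payoff €1918, deviation payoff €0 → loss €1918.
€320: outcomes coincide → loss €0.
Total loss = €3018 + €2414 + €1918 = €7350.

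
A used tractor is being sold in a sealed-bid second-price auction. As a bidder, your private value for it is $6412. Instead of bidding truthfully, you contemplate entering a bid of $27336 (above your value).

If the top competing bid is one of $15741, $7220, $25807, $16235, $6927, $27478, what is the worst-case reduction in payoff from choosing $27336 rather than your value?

$19395

$15741: truthful gives $0, deviation gives −$9329 → loss $9329.
$7220: truthful gives $0, deviation gives −$808 → loss $808.
$25807: truthful gives $0, deviation gives −$19395 → loss $19395.
$16235: truthful gives $0, deviation gives −$9823 → loss $9823.
$6927: truthful gives $0, deviation gives −$515 → loss $515.
$27478: same outcome either way → loss $0.
Maximum loss: $19395.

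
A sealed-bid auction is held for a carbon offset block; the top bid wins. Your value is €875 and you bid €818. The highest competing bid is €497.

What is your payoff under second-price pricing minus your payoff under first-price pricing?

€321

You have the highest bid, so you win under either rule.
Second-price: pay €497 → payoff €378.
First-price: pay your own bid €818 → payoff €57.
Difference = €378 − (€57) = €321.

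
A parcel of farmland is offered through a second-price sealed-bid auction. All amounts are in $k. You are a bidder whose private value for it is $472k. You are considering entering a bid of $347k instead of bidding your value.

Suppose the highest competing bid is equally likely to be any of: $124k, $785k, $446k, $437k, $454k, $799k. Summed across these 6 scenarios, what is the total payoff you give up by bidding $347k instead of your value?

The deviation costs you only when the competing bid falls strictly between $347k and $472k; elsewhere both bids give the same outcome.
$124k: outcomes coincide → loss $0k.
$785k: outcomes coincide → loss $0k.
$446k: truthful payoff $26k, deviation payoff $0k → loss $26k.
$437k: truthful payoff $35k, deviation payoff $0k → loss $35k.
$454k: truthful payoff $18k, deviation payoff $0k → loss $18k.
$799k: outcomes coincide → loss $0k.
Total loss = $26k + $35k + $18k = $79k.

$79k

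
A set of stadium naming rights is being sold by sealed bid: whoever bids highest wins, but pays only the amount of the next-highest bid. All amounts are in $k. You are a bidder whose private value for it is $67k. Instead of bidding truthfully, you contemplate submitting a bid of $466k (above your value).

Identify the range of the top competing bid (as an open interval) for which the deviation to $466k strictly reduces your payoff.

If the competing bid is below $67k, both bids win at the same price — no difference.
If it is above $466k, both bids lose — no difference.
If it lies strictly between $67k and $466k, bidding your value loses (payoff 0) while bidding $466k wins at a price above your value (payoff negative).
So the deviation strictly hurts on the open interval ($67k, $466k).

($67k, $466k)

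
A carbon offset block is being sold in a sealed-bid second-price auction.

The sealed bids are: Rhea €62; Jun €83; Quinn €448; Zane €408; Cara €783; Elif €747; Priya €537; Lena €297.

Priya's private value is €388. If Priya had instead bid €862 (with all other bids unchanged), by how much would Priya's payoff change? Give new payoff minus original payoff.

The highest bid among the other bidders is €783; Priya's bid doesn't change that.
Original bid €537: Priya is not highest (top rival bid is €783); payoff €0.
Alternative bid €862: Priya is highest, pays the top rival bid €783; payoff €388 − €783 = −€395.
Change in payoff = −€395 − (€0) = −€395.

−€395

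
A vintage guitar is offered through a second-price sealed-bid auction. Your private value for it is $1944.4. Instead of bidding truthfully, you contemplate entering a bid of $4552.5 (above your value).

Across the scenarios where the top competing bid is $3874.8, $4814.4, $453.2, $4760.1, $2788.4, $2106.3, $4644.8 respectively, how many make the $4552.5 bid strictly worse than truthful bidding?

3

The deviation hurts exactly when the highest competing bid lies strictly between $1944.4 and $4552.5 — overbidding then wins at a price above your value.
$3874.8: inside the interval → strictly worse (loss $1930.4).
$4814.4: above both → same outcome either way.
$453.2: below both → same outcome either way.
$4760.1: above both → same outcome either way.
$2788.4: inside the interval → strictly worse (loss $844).
$2106.3: inside the interval → strictly worse (loss $161.9).
$4644.8: above both → same outcome either way.
Count: 3.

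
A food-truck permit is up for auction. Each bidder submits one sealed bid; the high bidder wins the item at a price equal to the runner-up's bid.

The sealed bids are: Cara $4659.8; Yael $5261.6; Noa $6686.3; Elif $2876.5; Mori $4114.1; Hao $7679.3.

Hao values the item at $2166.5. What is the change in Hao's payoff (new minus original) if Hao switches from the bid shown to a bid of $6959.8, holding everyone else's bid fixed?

$0

The highest bid among the other bidders is $6686.3; Hao's bid doesn't change that.
Original bid $7679.3: Hao is highest, pays the top rival bid $6686.3; payoff $2166.5 − $6686.3 = −$4519.8.
Alternative bid $6959.8: Hao is highest, pays the top rival bid $6686.3; payoff $2166.5 − $6686.3 = −$4519.8.
Change in payoff = −$4519.8 − (−$4519.8) = $0.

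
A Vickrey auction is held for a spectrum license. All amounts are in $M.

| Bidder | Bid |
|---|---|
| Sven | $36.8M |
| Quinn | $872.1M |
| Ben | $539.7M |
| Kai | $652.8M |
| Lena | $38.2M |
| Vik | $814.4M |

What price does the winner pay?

Highest bid: Quinn at $872.1M, so Quinn wins.
Second-highest bid: Vik at $814.4M — that is the price the winner pays.

$814.4M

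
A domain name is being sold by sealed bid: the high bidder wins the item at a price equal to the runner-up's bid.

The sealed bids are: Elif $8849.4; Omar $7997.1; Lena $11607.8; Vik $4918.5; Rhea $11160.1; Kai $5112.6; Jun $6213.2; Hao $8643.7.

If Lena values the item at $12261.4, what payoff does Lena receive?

$1101.3

Highest bid: Lena at $11607.8, so Lena wins.
Second-highest bid: Rhea at $11160.1 — that is the price the winner pays.
Lena's payoff = value − price = $12261.4 − $11160.1 = $1101.3.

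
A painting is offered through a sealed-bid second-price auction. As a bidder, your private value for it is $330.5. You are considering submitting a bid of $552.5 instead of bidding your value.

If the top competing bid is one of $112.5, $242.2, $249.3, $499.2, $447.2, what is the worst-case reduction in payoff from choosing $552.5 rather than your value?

$168.7

$112.5: same outcome either way → loss $0.
$242.2: same outcome either way → loss $0.
$249.3: same outcome either way → loss $0.
$499.2: truthful gives $0, deviation gives −$168.7 → loss $168.7.
$447.2: truthful gives $0, deviation gives −$116.7 → loss $116.7.
Maximum loss: $168.7.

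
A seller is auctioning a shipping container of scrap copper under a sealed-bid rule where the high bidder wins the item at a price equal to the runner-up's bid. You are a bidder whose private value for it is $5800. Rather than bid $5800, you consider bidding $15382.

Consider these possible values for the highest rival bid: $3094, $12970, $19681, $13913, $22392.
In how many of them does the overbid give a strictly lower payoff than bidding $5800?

2

The deviation hurts exactly when the highest competing bid lies strictly between $5800 and $15382 — overbidding then wins at a price above your value.
$3094: below both → same outcome either way.
$12970: inside the interval → strictly worse (loss $7170).
$19681: above both → same outcome either way.
$13913: inside the interval → strictly worse (loss $8113).
$22392: above both → same outcome either way.
Count: 2.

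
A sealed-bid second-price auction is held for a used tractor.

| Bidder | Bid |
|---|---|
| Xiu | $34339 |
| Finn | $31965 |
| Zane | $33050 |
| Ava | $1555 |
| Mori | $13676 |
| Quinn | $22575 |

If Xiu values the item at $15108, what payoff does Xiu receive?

Highest bid: Xiu at $34339, so Xiu wins.
Second-highest bid: Zane at $33050 — that is the price the winner pays.
Xiu's payoff = value − price = $15108 − $33050 = −$17942.

−$17942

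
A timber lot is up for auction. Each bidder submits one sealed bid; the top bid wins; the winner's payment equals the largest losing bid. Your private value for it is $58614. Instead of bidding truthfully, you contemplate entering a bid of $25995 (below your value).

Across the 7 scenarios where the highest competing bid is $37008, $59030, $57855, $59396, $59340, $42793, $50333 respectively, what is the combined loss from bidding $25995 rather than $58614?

$46467

The deviation costs you only when the competing bid falls strictly between $25995 and $58614; elsewhere both bids give the same outcome.
$37008: truthful payoff $21606, deviation payoff $0 → loss $21606.
$59030: outcomes coincide → loss $0.
$57855: truthful payoff $759, deviation payoff $0 → loss $759.
$59396: outcomes coincide → loss $0.
$59340: outcomes coincide → loss $0.
$42793: truthful payoff $15821, deviation payoff $0 → loss $15821.
$50333: truthful payoff $8281, deviation payoff $0 → loss $8281.
Total loss = $21606 + $759 + $15821 + $8281 = $46467.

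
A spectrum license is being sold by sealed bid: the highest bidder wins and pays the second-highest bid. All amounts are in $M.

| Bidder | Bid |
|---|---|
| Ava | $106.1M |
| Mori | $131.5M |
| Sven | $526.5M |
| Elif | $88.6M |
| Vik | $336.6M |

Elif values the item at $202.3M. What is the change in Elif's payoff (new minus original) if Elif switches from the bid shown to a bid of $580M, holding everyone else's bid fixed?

The highest bid among the other bidders is $526.5M; Elif's bid doesn't change that.
Original bid $88.6M: Elif is not highest (top rival bid is $526.5M); payoff $0M.
Alternative bid $580M: Elif is highest, pays the top rival bid $526.5M; payoff $202.3M − $526.5M = −$324.2M.
Change in payoff = −$324.2M − ($0M) = −$324.2M.

−$324.2M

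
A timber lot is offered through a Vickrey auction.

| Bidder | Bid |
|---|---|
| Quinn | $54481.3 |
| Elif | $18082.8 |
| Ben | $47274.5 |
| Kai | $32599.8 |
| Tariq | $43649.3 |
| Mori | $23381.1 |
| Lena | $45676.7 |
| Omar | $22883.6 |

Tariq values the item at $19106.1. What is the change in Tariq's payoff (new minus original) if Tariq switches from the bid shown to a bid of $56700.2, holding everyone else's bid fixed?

The highest bid among the other bidders is $54481.3; Tariq's bid doesn't change that.
Original bid $43649.3: Tariq is not highest (top rival bid is $54481.3); payoff $0.
Alternative bid $56700.2: Tariq is highest, pays the top rival bid $54481.3; payoff $19106.1 − $54481.3 = −$35375.2.
Change in payoff = −$35375.2 − ($0) = −$35375.2.

−$35375.2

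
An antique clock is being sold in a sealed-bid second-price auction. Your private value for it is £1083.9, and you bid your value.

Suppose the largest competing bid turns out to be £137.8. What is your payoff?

£946.1

Your bid £1083.9 exceeds the highest competing bid £137.8, so you win.
In a second-price auction the winner pays the second-highest bid, £137.8.
Payoff = value − price = £1083.9 − £137.8 = £946.1.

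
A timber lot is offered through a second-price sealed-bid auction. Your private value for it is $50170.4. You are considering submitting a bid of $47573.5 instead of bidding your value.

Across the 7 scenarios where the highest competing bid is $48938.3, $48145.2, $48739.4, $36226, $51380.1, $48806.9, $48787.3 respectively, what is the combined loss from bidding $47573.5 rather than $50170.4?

$7434.9

The deviation costs you only when the competing bid falls strictly between $47573.5 and $50170.4; elsewhere both bids give the same outcome.
$48938.3: truthful payoff $1232.1, deviation payoff $0 → loss $1232.1.
$48145.2: truthful payoff $2025.2, deviation payoff $0 → loss $2025.2.
$48739.4: truthful payoff $1431, deviation payoff $0 → loss $1431.
$36226: outcomes coincide → loss $0.
$51380.1: outcomes coincide → loss $0.
$48806.9: truthful payoff $1363.5, deviation payoff $0 → loss $1363.5.
$48787.3: truthful payoff $1383.1, deviation payoff $0 → loss $1383.1.
Total loss = $1232.1 + $2025.2 + $1431 + $1363.5 + $1383.1 = $7434.9.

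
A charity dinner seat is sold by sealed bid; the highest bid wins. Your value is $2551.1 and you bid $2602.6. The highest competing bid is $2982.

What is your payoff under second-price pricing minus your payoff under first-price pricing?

Your bid $2602.6 is below $2982, so you lose under either rule.
Payoff is $0 in both cases; difference = $0.

$0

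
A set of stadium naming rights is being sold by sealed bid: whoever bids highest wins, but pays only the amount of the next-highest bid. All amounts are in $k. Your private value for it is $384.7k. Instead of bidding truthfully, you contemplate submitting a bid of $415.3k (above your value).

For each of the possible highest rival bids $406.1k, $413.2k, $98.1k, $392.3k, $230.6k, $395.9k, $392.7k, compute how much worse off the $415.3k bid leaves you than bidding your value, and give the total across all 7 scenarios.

$76.7k

The deviation costs you only when the competing bid falls strictly between $384.7k and $415.3k; elsewhere both bids give the same outcome.
$406.1k: truthful payoff $0k, deviation payoff −$21.4k → loss $21.4k.
$413.2k: truthful payoff $0k, deviation payoff −$28.5k → loss $28.5k.
$98.1k: outcomes coincide → loss $0k.
$392.3k: truthful payoff $0k, deviation payoff −$7.6k → loss $7.6k.
$230.6k: outcomes coincide → loss $0k.
$395.9k: truthful payoff $0k, deviation payoff −$11.2k → loss $11.2k.
$392.7k: truthful payoff $0k, deviation payoff −$8k → loss $8k.
Total loss = $21.4k + $28.5k + $7.6k + $11.2k + $8k = $76.7k.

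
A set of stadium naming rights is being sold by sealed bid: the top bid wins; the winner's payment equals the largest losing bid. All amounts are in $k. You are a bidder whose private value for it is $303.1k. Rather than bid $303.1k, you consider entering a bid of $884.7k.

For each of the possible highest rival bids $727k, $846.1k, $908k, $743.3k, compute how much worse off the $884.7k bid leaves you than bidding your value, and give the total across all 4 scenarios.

The deviation costs you only when the competing bid falls strictly between $303.1k and $884.7k; elsewhere both bids give the same outcome.
$727k: truthful payoff $0k, deviation payoff −$423.9k → loss $423.9k.
$846.1k: truthful payoff $0k, deviation payoff −$543k → loss $543k.
$908k: outcomes coincide → loss $0k.
$743.3k: truthful payoff $0k, deviation payoff −$440.2k → loss $440.2k.
Total loss = $423.9k + $543k + $440.2k = $1407.1k.

$1407.1k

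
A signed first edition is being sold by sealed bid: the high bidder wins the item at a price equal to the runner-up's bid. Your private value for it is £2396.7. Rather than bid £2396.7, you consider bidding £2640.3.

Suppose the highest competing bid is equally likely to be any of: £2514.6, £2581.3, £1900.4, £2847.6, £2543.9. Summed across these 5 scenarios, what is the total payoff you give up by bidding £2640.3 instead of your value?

The deviation costs you only when the competing bid falls strictly between £2396.7 and £2640.3; elsewhere both bids give the same outcome.
£2514.6: truthful payoff £0, deviation payoff −£117.9 → loss £117.9.
£2581.3: truthful payoff £0, deviation payoff −£184.6 → loss £184.6.
£1900.4: outcomes coincide → loss £0.
£2847.6: outcomes coincide → loss £0.
£2543.9: truthful payoff £0, deviation payoff −£147.2 → loss £147.2.
Total loss = £117.9 + £184.6 + £147.2 = £449.7.

£449.7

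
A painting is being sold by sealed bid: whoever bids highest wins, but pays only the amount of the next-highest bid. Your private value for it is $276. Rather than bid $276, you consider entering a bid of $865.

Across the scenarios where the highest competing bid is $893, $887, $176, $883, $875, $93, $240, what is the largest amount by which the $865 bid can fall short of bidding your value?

$893: same outcome either way → loss $0.
$887: same outcome either way → loss $0.
$176: same outcome either way → loss $0.
$883: same outcome either way → loss $0.
$875: same outcome either way → loss $0.
$93: same outcome either way → loss $0.
$240: same outcome either way → loss $0.
Maximum loss: $0.

$0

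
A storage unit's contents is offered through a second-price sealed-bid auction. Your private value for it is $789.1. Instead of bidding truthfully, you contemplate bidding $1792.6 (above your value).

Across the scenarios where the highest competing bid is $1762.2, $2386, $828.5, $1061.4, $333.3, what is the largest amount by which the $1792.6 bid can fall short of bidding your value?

$1762.2: truthful gives $0, deviation gives −$973.1 → loss $973.1.
$2386: same outcome either way → loss $0.
$828.5: truthful gives $0, deviation gives −$39.4 → loss $39.4.
$1061.4: truthful gives $0, deviation gives −$272.3 → loss $272.3.
$333.3: same outcome either way → loss $0.
Maximum loss: $973.1.

$973.1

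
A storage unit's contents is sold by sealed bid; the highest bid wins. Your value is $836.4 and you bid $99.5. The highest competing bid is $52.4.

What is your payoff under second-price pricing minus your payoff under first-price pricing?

You have the highest bid, so you win under either rule.
Second-price: pay $52.4 → payoff $784.
First-price: pay your own bid $99.5 → payoff $736.9.
Difference = $784 − ($736.9) = $47.1.

$47.1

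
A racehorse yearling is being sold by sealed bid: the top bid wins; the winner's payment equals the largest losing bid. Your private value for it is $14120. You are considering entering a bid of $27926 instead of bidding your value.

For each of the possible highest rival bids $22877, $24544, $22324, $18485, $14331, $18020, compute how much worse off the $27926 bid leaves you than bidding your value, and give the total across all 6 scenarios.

The deviation costs you only when the competing bid falls strictly between $14120 and $27926; elsewhere both bids give the same outcome.
$22877: truthful payoff $0, deviation payoff −$8757 → loss $8757.
$24544: truthful payoff $0, deviation payoff −$10424 → loss $10424.
$22324: truthful payoff $0, deviation payoff −$8204 → loss $8204.
$18485: truthful payoff $0, deviation payoff −$4365 → loss $4365.
$14331: truthful payoff $0, deviation payoff −$211 → loss $211.
$18020: truthful payoff $0, deviation payoff −$3900 → loss $3900.
Total loss = $8757 + $10424 + $8204 + $4365 + $211 + $3900 = $35861.

$35861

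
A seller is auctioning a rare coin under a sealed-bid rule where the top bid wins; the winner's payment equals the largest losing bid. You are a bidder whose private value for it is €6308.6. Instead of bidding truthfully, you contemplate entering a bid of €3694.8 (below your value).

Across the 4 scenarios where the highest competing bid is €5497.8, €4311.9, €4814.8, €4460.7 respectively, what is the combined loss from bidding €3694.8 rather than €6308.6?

€6149.2

The deviation costs you only when the competing bid falls strictly between €3694.8 and €6308.6; elsewhere both bids give the same outcome.
€5497.8: truthful payoff €810.8, deviation payoff €0 → loss €810.8.
€4311.9: truthful payoff €1996.7, deviation payoff €0 → loss €1996.7.
€4814.8: truthful payoff €1493.8, deviation payoff €0 → loss €1493.8.
€4460.7: truthful payoff €1847.9, deviation payoff €0 → loss €1847.9.
Total loss = €810.8 + €1996.7 + €1493.8 + €1847.9 = €6149.2.
In a second-price auction your bid sets only whether you win, not what you pay, so bidding your true value is weakly dominant.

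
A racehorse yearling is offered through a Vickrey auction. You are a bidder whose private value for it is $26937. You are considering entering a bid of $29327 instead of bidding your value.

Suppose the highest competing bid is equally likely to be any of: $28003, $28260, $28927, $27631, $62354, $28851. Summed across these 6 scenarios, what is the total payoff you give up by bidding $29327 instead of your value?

$6987

The deviation costs you only when the competing bid falls strictly between $26937 and $29327; elsewhere both bids give the same outcome.
$28003: truthful payoff $0, deviation payoff −$1066 → loss $1066.
$28260: truthful payoff $0, deviation payoff −$1323 → loss $1323.
$28927: truthful payoff $0, deviation payoff −$1990 → loss $1990.
$27631: truthful payoff $0, deviation payoff −$694 → loss $694.
$62354: outcomes coincide → loss $0.
$28851: truthful payoff $0, deviation payoff −$1914 → loss $1914.
Total loss = $1066 + $1323 + $1990 + $694 + $1914 = $6987.
Because the price is fixed by the runner-up's bid, deviating from your value can only change a good outcome into a bad one — never the reverse.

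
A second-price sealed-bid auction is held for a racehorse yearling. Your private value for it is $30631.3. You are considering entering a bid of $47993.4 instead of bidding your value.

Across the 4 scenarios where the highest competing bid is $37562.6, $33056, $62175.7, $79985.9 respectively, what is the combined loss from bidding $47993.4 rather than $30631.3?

The deviation costs you only when the competing bid falls strictly between $30631.3 and $47993.4; elsewhere both bids give the same outcome.
$37562.6: truthful payoff $0, deviation payoff −$6931.3 → loss $6931.3.
$33056: truthful payoff $0, deviation payoff −$2424.7 → loss $2424.7.
$62175.7: outcomes coincide → loss $0.
$79985.9: outcomes coincide → loss $0.
Total loss = $6931.3 + $2424.7 = $9356.

$9356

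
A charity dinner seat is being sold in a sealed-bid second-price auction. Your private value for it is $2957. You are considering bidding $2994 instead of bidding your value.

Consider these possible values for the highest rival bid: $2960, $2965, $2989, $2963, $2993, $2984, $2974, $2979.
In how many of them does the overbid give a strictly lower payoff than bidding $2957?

8

The deviation hurts exactly when the highest competing bid lies strictly between $2957 and $2994 — overbidding then wins at a price above your value.
$2960: inside the interval → strictly worse (loss $3).
$2965: inside the interval → strictly worse (loss $8).
$2989: inside the interval → strictly worse (loss $32).
$2963: inside the interval → strictly worse (loss $6).
$2993: inside the interval → strictly worse (loss $36).
$2984: inside the interval → strictly worse (loss $27).
$2974: inside the interval → strictly worse (loss $17).
$2979: inside the interval → strictly worse (loss $22).
Count: 8.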